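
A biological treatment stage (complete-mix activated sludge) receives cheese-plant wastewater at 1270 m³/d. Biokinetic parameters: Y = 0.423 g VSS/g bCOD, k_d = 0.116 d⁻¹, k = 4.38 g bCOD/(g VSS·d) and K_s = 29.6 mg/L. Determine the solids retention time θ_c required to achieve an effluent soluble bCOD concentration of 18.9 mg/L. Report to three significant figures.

θ_c ≈ 1.65 d

From 1/θ_c = Y·k·S/(K_s + S) − k_d: Y·k·S/(K_s+S) = 0.423 × 4.38 × 18.9 / (29.6 + 18.9) = 0.7220 d⁻¹.
Then 1/θ_c = μ − k_d = 0.7220 − 0.116 = 0.6060 d⁻¹, giving θ_c = 1.650 d.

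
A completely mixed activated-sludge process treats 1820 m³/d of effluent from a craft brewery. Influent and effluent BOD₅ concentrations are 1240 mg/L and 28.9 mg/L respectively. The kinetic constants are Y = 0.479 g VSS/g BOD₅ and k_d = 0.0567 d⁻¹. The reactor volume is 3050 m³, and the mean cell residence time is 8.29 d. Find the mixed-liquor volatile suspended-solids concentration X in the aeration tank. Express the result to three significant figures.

X ≈ 1950 mg/L

From V·X·(1 + k_d·θ_c) = Y·Q·(S₀ − S)·θ_c: X = 0.479 × 1820 × (1240 − 28.9) × 8.29 / [3050 × (1 + 0.0567 × 8.29)] = 1952 mg/L.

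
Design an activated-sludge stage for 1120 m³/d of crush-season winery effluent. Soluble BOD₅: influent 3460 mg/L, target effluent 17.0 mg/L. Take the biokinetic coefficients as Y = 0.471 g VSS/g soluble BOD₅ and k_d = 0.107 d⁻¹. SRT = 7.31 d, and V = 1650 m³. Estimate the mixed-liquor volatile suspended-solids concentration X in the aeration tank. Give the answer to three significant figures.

X ≈ 4520 mg/L

X = Y·Q·ΔS·θ_c / [V·(1 + k_d θ_c)] = 0.471 × 1120 × (3460 − 17.0) × 7.31 / [1650 × (1 + 0.107 × 7.31)] = 4515 mg/L.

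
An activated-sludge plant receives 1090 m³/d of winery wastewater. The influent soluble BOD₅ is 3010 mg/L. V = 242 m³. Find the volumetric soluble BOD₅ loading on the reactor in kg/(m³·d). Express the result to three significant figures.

L_v ≈ 13.6 kg soluble BOD₅/(m³·d)

L_v = Q S₀ / V = 1090 × 3010 × 10⁻³ / 242.0 = 13.56 kg/(m³·d).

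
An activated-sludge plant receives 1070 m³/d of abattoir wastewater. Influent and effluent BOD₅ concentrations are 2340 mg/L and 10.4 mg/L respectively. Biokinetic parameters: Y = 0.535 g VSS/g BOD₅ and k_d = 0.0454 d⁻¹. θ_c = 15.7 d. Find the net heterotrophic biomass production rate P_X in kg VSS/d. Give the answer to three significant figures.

The observed yield is Y_obs = Y/(1 + k_d·θ_c) = 0.535 / (1 + 0.0454 × 15.7) = 0.535 / 1.713 = 0.3124 g VSS per g BOD₅ removed.
Mass of BOD₅ removed per day: Q(S₀ − S) = 1070 × 2330 g/m³ = 2493 kg/d.
So the net sludge growth is P_X = 0.3124 × 2493 = 778.6 kg VSS/d.

P_X ≈ 779 kg VSS/d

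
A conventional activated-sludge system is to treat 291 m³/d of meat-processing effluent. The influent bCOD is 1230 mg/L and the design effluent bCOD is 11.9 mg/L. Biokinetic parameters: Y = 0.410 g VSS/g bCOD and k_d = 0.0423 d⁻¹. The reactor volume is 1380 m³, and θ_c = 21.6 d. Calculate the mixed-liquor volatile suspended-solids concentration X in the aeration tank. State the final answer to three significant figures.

X ≈ 1190 mg/L

Solving the biomass balance for X: X = Y Q (S₀−S) θ_c / [V (1+k_d θ_c)] = 0.410 × 291 × (1230 − 11.9) × 21.6 / [1380 × (1 + 0.0423 × 21.6)] = 1189 mg/L.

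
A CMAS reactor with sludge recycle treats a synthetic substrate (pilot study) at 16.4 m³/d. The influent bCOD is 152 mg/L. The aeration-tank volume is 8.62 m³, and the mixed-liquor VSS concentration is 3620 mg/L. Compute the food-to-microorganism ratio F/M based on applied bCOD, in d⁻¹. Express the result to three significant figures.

F/M = Q·S₀ / (V·X) = 16.4 × 152 / (8.620 × 3620) = 0.07989 g bCOD·(g VSS·d)⁻¹.

F/M ≈ 0.0799 d⁻¹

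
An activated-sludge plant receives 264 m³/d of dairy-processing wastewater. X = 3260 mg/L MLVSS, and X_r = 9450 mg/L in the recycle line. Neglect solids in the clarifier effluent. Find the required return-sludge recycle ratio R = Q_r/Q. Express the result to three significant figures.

R ≈ 0.527

Mass balance around the secondary clarifier (neglecting effluent solids): R = X / (X_r − X) = 3260 / (9450 − 3260) = 0.5267.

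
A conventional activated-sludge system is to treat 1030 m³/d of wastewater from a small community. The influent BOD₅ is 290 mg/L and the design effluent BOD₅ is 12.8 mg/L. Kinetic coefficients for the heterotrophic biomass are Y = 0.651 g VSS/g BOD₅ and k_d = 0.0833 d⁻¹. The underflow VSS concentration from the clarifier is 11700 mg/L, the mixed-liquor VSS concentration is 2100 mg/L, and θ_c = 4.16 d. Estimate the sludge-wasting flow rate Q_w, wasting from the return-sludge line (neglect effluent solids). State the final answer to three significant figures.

Q_w ≈ 11.8 m³/d

From the SRT design equation V = Y Q (S₀−S) θ_c / [X (1 + k_d θ_c)] = 0.651 × 1030 × (290 − 12.8) × 4.16 / [2100 × (1 + 0.0833 × 4.16)] = 7.73×10^5 / 2828 = 273.4 m³.
θ_c = V·X/(Q_w·X_r) when wasting from the recycle, so Q_w = V·X/(θ_c·X_r) = 273.4 × 2100 / (4.16 × 11700) = 11.80 m³/d.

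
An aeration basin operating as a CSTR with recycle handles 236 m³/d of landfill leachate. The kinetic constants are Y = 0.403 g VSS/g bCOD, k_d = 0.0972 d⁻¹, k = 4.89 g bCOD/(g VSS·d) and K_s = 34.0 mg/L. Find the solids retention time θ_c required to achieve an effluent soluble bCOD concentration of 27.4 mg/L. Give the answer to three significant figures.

θ_c ≈ 1.28 d

From 1/θ_c = Y·k·S/(K_s + S) − k_d: Y·k·S/(K_s+S) = 0.403 × 4.89 × 27.4 / (34.0 + 27.4) = 0.8794 d⁻¹.
Then 1/θ_c = μ − k_d = 0.8794 − 0.0972 = 0.7822 d⁻¹, giving θ_c = 1.278 d.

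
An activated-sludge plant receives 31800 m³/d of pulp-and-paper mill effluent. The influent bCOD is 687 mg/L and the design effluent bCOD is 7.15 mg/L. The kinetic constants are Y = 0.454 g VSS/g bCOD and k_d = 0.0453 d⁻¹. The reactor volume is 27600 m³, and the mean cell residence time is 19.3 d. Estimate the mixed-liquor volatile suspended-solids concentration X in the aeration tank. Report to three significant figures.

Solving the biomass balance for X: X = Y Q (S₀−S) θ_c / [V (1+k_d θ_c)] = 0.454 × 31800 × (687 − 7.15) × 19.3 / [27600 × (1 + 0.0453 × 19.3)] = 3662 mg/L.

X ≈ 3660 mg/L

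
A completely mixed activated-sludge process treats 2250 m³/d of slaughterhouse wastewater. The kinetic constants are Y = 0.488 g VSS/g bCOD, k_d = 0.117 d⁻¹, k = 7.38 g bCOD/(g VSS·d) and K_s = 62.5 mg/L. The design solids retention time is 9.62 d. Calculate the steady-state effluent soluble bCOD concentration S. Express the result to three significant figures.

S ≈ 4.09 mg/L

From the Monod/SRT balance for a CMAS, S = K_s·(1+k_d θ_c)/[θ_c·(Y k − k_d) − 1] = 62.5 × (1 + 0.117 × 9.62) / [9.62 × (0.488 × 7.38 − 0.117) − 1] = 132.8 / 32.52 = 4.085 mg/L.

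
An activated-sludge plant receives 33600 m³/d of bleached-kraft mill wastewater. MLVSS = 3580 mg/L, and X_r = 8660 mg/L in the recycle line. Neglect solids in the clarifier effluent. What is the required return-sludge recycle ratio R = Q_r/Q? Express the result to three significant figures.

R ≈ 0.705

Mass balance around the secondary clarifier (neglecting effluent solids): R = X / (X_r − X) = 3580 / (8660 − 3580) = 0.7047.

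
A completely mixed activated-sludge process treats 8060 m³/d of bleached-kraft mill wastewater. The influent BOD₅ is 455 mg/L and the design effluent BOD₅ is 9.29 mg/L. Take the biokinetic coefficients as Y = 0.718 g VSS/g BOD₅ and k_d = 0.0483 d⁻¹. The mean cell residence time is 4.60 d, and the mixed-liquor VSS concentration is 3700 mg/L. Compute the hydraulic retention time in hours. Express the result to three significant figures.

From the SRT design equation V = Y Q (S₀−S) θ_c / [X (1 + k_d θ_c)] = 0.718 × 8060 × (455 − 9.29) × 4.60 / [3700 × (1 + 0.0483 × 4.60)] = 1.19×10^7 / 4522 = 2624 m³.
Hydraulic retention time τ = V/Q = 2624 / 8060 = 0.3255 d = 7.813 h.

τ ≈ 7.81 h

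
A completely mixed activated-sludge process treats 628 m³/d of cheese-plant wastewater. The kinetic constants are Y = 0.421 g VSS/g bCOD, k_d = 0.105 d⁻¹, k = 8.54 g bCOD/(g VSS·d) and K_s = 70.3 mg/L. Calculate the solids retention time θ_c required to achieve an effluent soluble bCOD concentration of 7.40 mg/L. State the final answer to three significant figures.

θ_c ≈ 4.21 d

Specific growth rate at S = 7.40 mg/L: μ = YkS/(K_s+S) = 0.421·8.54·7.40/(70.3+7.40) = 0.3424 d⁻¹.
Then 1/θ_c = μ − k_d = 0.3424 − 0.105 = 0.2374 d⁻¹, giving θ_c = 4.212 d.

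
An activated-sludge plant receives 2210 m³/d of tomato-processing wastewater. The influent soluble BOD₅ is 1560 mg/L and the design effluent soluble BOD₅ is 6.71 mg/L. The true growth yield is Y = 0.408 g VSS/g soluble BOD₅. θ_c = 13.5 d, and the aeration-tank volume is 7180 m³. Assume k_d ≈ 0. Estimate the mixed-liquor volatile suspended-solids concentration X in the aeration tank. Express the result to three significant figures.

X ≈ 2630 mg/L

Without decay, X = Y Q (S₀−S) θ_c / V = 0.408 × 2210 × (1560 − 6.71) × 13.5 / 7180 = 2633 mg/L.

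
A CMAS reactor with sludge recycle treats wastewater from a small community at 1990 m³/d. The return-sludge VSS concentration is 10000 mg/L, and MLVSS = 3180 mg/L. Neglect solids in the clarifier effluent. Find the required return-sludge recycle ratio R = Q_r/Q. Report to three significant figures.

Solids balance on the clarifier gives (1+R)X = R·X_r, so R = X/(X_r − X) = 3180 / (10000 − 3180) = 0.4663.

R ≈ 0.466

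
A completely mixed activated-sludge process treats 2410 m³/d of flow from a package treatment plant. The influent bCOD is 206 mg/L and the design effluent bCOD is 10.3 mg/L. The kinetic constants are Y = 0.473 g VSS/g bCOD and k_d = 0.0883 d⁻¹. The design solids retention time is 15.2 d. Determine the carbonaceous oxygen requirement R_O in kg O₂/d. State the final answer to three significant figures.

R_O ≈ 336 kg O₂/d

Y_obs = Y / (1 + k_d θ_c) = 0.473 / (1 + 0.0883 × 15.2) = 0.473 / 2.342 = 0.2020.
Mass of bCOD removed per day: Q(S₀ − S) = 2410 × 195.7 g/m³ = 471.6 kg/d.
P_X = Y_obs·Q·(S₀ − S) = 0.2020 × 471.6 = 95.25 kg VSS/d.
R_O = Q·ΔS − 1.42 P_X = 471.6 − 135.3 = 336.4 kg O₂/d.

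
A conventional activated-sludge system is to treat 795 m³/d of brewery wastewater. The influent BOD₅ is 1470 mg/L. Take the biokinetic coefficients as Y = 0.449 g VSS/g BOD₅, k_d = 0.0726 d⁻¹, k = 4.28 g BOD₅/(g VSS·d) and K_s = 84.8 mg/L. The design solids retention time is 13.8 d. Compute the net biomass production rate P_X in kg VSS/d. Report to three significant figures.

For a completely mixed reactor with recycle the Lawrence–McCarty relation gives S = K_s·(1 + k_d·θ_c) / [θ_c·(Y·k − k_d) − 1] = 84.8 × (1 + 0.0726 × 13.8) / [13.8 × (0.449 × 4.28 − 0.0726) − 1] = 169.8 / 24.52 = 6.924 mg/L.
Y_obs = Y / (1 + k_d θ_c) = 0.449 / (1 + 0.0726 × 13.8) = 0.449 / 2.002 = 0.2243.
Mass of BOD₅ removed per day: Q(S₀ − S) = 795 × 1463 g/m³ = 1163 kg/d.
Net biomass production P_X = Y_obs × Q·(S₀ − S) = 0.2243 × 1163 = 260.9 kg VSS/d.

P_X ≈ 261 kg VSS/d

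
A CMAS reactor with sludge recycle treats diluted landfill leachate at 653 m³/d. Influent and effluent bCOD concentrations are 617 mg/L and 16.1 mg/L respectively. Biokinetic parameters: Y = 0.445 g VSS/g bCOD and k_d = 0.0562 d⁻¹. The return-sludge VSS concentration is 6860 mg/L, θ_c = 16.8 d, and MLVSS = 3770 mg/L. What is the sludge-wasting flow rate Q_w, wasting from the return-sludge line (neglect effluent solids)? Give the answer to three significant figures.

Rearranging the biomass balance for a CMAS with decay, V = Y·Q·ΔS·θ_c / [X·(1+k_d θ_c)] = 0.445 × 653 × (617 − 16.1) × 16.8 / [3770 × (1 + 0.0562 × 16.8)] = 2.93×10^6 / 7329 = 400.2 m³.
θ_c = V·X/(Q_w·X_r) when wasting from the recycle, so Q_w = V·X/(θ_c·X_r) = 400.2 × 3770 / (16.8 × 6860) = 13.09 m³/d.

Q_w ≈ 13.1 m³/d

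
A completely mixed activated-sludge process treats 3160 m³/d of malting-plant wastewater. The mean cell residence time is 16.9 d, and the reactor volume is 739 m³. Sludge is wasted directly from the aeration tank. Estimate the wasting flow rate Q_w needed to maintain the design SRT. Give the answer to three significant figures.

Q_w ≈ 43.7 m³/d

With mixed-liquor wasting, θ_c = V/Q_w, so Q_w = V/θ_c = 739.0/16.9 = 43.73 m³/d.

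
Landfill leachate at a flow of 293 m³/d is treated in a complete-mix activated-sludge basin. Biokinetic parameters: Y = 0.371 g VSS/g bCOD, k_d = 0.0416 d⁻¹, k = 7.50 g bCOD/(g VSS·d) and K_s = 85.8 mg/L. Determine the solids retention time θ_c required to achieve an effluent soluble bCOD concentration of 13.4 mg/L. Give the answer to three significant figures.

θ_c ≈ 2.99 d

From 1/θ_c = Y·k·S/(K_s + S) − k_d: Y·k·S/(K_s+S) = 0.371 × 7.50 × 13.4 / (85.8 + 13.4) = 0.3759 d⁻¹.
1/θ_c = 0.3759 − 0.0416 = 0.3343 d⁻¹, so θ_c = 2.992 d.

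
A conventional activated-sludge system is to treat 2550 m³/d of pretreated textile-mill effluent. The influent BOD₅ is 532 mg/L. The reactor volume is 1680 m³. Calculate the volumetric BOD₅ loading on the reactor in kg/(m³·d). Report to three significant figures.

L_v = Q S₀ / V = 2550 × 532 × 10⁻³ / 1680 = 0.8075 kg/(m³·d).

L_v ≈ 0.807 kg BOD₅/(m³·d)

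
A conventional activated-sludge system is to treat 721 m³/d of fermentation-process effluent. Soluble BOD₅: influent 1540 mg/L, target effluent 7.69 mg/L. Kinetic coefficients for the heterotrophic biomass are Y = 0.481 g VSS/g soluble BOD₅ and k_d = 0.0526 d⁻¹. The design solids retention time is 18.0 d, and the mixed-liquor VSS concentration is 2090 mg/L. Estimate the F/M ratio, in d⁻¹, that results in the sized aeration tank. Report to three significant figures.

Steady-state biomass mass balance: V·X·(1 + k_d·θ_c) = Y·Q·(S₀ − S)·θ_c, so V = 0.481 × 721 × (1540 − 7.69) × 18.0 / [2090 × (1 + 0.0526 × 18.0)] = 9.57×10^6 / 4069 = 2351 m³.
Food-to-microorganism ratio F/M = Q S₀ / (V X) = 721 × 1540 / (2351 × 2090) = 0.2260 d⁻¹.

F/M ≈ 0.226 d⁻¹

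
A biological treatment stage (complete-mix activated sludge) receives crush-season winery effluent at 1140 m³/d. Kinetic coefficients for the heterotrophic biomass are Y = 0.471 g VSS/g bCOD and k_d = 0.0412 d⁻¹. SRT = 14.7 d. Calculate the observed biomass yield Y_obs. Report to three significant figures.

The observed yield is Y_obs = Y/(1 + k_d·θ_c) = 0.471 / (1 + 0.0412 × 14.7) = 0.471 / 1.606 = 0.2933 g VSS per g bCOD removed.

Y_obs ≈ 0.293 g VSS/g bCOD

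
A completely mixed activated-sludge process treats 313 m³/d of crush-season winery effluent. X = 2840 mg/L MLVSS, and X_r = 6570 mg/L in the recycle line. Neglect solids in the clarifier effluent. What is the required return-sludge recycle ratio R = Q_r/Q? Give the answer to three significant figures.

R ≈ 0.761

Mass balance around the secondary clarifier (neglecting effluent solids): R = X / (X_r − X) = 2840 / (6570 − 2840) = 0.7614.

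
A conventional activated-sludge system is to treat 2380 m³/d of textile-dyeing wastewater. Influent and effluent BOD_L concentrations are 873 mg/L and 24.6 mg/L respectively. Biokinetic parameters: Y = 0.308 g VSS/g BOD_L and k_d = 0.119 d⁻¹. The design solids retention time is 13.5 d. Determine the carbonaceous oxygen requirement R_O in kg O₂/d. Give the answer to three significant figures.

Correct the yield for decay: Y_obs = Y/(1 + k_d θ_c) = 0.308 / (1 + 0.119 × 13.5) = 0.308 / 2.607 = 0.1182.
Q·(S₀ − S) = 2380 × (873 − 24.6) × 10⁻³ = 2019 kg/d removed.
Biomass synthesised: P_X = Y_obs × 2019 = 238.6 kg VSS/d.
R_O = Q·(S₀ − S) − 1.42·P_X = 2019 − 1.42 × 238.6 = 1680 kg O₂/d.

R_O ≈ 1680 kg O₂/d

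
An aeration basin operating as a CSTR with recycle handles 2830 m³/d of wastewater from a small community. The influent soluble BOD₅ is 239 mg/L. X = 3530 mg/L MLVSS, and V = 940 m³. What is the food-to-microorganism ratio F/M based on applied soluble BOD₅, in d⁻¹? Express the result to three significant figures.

F/M = applied load / biomass = Q·S₀/(V·X) = 2830 × 239 / (940.0 × 3530) = 0.2038 d⁻¹.

F/M ≈ 0.204 d⁻¹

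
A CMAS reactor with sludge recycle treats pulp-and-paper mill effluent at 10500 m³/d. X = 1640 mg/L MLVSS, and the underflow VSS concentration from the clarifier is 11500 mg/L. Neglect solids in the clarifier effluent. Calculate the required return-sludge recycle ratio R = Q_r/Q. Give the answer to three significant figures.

R ≈ 0.166

R = Q_r/Q = X/(X_r − X) = 1640 / (11500 − 1640) = 0.1663.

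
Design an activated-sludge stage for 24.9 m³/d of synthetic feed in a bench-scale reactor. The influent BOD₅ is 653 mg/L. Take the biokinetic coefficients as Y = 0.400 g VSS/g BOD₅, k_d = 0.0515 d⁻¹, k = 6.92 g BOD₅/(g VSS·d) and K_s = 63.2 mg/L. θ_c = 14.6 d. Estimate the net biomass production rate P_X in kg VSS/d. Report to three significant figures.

Effluent substrate depends only on kinetics and SRT: S = K_s(1 + k_d θ_c) / [θ_c(Yk − k_d) − 1] = 63.2 × (1 + 0.0515 × 14.6) / [14.6 × (0.400 × 6.92 − 0.0515) − 1] = 110.7 / 38.66 = 2.864 mg/L.
Correct the yield for decay: Y_obs = Y/(1 + k_d θ_c) = 0.400 / (1 + 0.0515 × 14.6) = 0.400 / 1.752 = 0.2283.
Q·(S₀ − S) = 24.9 × (653 − 2.86) × 10⁻³ = 16.19 kg/d removed.
Biomass produced: P_X = Y_obs·Q·ΔS = 0.2283 × 16.19 ≈ 3.696 kg VSS/d.

P_X ≈ 3.70 kg VSS/d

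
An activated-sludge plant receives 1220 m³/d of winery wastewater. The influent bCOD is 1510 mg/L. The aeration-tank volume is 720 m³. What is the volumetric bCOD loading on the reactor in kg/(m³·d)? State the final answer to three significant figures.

Volumetric loading L_v = Q·S₀ / V = 1220 × 1510 g/m³ / 720.0 m³ = 2559 g/(m³·d) = 2.559 kg bCOD/(m³·d).

L_v ≈ 2.56 kg bCOD/(m³·d)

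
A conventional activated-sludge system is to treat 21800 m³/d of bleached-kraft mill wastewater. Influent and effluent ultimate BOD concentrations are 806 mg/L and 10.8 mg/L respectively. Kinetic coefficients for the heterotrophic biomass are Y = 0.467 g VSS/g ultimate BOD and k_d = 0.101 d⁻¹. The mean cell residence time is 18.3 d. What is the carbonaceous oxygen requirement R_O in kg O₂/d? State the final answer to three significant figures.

Observed yield with endogenous decay: Y_obs = Y / (1 + k_d·θ_c) = 0.467 / (1 + 0.101 × 18.3) = 0.467 / 2.848 = 0.1640 g VSS/g ultimate BOD.
Substrate removed = Q·(S₀ − S) = 21800 m³/d × (806 − 10.8) g/m³ = 1.73×10^7 g/d = 17335 kg/d.
Biomass synthesised: P_X = Y_obs × 17335 = 2842 kg VSS/d.
Carbonaceous O₂ demand = substrate oxidised − cell-mass equivalent = 17335 − 1.42 × 2842 = 13299 kg O₂/d.

R_O ≈ 13300 kg O₂/d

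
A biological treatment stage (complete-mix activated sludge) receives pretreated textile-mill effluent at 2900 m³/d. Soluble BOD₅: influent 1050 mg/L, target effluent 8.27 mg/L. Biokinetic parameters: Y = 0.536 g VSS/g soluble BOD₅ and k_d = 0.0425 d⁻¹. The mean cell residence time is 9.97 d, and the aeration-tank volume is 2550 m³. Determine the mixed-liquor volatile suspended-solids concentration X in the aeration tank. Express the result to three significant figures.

X ≈ 4450 mg/L

From V·X·(1 + k_d·θ_c) = Y·Q·(S₀ − S)·θ_c: X = 0.536 × 2900 × (1050 − 8.27) × 9.97 / [2550 × (1 + 0.0425 × 9.97)] = 4447 mg/L.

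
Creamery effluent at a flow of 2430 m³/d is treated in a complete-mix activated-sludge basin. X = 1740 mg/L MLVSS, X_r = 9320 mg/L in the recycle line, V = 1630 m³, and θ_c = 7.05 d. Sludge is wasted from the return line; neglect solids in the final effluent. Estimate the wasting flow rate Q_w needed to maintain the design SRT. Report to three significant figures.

Q_w ≈ 43.2 m³/d

Wasting from the return line (neglecting effluent solids): Q_w = V·X / (θ_c·X_r) = 1630 × 1740 / (7.05 × 9320) = 43.17 m³/d.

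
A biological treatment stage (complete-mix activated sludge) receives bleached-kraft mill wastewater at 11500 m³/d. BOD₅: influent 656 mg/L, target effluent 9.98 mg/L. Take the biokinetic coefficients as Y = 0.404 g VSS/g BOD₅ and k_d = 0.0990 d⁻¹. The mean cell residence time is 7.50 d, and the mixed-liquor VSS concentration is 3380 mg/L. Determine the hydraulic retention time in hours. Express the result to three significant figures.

Rearranging the biomass balance for a CMAS with decay, V = Y·Q·ΔS·θ_c / [X·(1+k_d θ_c)] = 0.404 × 11500 × (656 − 9.98) × 7.50 / [3380 × (1 + 0.0990 × 7.50)] = 2.25×10^7 / 5890 = 3822 m³.
HRT = V/Q = 3822 m³ / 11500 m³·d⁻¹ = 0.3324 d × 24 = 7.976 h.

τ ≈ 7.98 h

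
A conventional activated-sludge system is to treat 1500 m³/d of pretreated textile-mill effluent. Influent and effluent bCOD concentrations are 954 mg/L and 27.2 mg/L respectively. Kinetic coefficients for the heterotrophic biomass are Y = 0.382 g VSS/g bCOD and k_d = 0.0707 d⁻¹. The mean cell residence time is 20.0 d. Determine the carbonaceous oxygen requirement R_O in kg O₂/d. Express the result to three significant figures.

R_O ≈ 1080 kg O₂/d

Y_obs = Y / (1 + k_d θ_c) = 0.382 / (1 + 0.0707 × 20.0) = 0.382 / 2.414 = 0.1582.
Mass of bCOD removed per day: Q(S₀ − S) = 1500 × 926.8 g/m³ = 1390 kg/d.
Net sludge production P_X = 0.1582 × 1390 = 220.0 kg VSS/d.
R_O = Q·(S₀ − S) − 1.42·P_X = 1390 − 1.42 × 220.0 = 1078 kg O₂/d.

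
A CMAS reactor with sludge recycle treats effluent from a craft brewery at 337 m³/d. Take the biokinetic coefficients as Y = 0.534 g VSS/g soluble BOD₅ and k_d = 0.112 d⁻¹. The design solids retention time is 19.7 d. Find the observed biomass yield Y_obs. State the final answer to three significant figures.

Y_obs ≈ 0.167 g VSS/g soluble BOD₅

Observed yield with endogenous decay: Y_obs = Y / (1 + k_d·θ_c) = 0.534 / (1 + 0.112 × 19.7) = 0.534 / 3.206 = 0.1665 g VSS/g soluble BOD₅.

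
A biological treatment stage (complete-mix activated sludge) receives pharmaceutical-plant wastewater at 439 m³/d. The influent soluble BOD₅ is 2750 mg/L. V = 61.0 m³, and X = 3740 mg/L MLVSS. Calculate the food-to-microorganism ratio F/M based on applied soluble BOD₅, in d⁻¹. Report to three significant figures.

F/M ≈ 5.29 d⁻¹

Food-to-microorganism ratio F/M = Q S₀ / (V X) = 439 × 2750 / (61.00 × 3740) = 5.292 d⁻¹.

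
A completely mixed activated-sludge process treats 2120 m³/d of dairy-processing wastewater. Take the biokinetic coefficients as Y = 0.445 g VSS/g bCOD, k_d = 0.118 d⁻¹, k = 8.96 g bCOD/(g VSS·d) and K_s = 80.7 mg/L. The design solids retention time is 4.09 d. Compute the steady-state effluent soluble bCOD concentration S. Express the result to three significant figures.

S ≈ 8.07 mg/L

Effluent substrate depends only on kinetics and SRT: S = K_s(1 + k_d θ_c) / [θ_c(Yk − k_d) − 1] = 80.7 × (1 + 0.118 × 4.09) / [4.09 × (0.445 × 8.96 − 0.118) − 1] = 119.6 / 14.83 = 8.071 mg/L.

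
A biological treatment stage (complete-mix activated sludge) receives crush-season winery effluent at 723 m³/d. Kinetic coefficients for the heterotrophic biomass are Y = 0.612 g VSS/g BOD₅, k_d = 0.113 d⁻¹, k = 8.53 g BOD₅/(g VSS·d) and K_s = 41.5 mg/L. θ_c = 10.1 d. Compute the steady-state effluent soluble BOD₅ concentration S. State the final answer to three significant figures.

From the Monod/SRT balance for a CMAS, S = K_s·(1+k_d θ_c)/[θ_c·(Y k − k_d) − 1] = 41.5 × (1 + 0.113 × 10.1) / [10.1 × (0.612 × 8.53 − 0.113) − 1] = 88.86 / 50.58 = 1.757 mg/L.

S ≈ 1.76 mg/L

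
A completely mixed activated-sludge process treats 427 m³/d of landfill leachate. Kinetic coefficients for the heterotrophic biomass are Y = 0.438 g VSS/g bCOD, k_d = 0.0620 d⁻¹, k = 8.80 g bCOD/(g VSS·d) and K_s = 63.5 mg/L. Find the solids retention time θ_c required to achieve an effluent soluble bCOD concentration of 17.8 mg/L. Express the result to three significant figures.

Specific growth rate at S = 17.8 mg/L: μ = YkS/(K_s+S) = 0.438·8.80·17.8/(63.5+17.8) = 0.8439 d⁻¹.
θ_c = 1/(μ − k_d) = 1/(0.8439 − 0.0620) = 1/0.7819 = 1.279 d.

θ_c ≈ 1.28 d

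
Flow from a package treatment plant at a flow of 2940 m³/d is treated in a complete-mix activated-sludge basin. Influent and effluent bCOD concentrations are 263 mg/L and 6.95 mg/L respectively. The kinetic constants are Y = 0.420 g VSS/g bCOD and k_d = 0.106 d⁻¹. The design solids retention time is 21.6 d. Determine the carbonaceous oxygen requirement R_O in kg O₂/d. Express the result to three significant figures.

Observed yield with endogenous decay: Y_obs = Y / (1 + k_d·θ_c) = 0.420 / (1 + 0.106 × 21.6) = 0.420 / 3.290 = 0.1277 g VSS/g bCOD.
Substrate removed = Q·(S₀ − S) = 2940 m³/d × (263 − 6.95) g/m³ = 7.53×10^5 g/d = 752.8 kg/d.
Biomass synthesised: P_X = Y_obs × 752.8 = 96.11 kg VSS/d.
Carbonaceous O₂ demand = substrate oxidised − cell-mass equivalent = 752.8 − 1.42 × 96.11 = 616.3 kg O₂/d.

R_O ≈ 616 kg O₂/d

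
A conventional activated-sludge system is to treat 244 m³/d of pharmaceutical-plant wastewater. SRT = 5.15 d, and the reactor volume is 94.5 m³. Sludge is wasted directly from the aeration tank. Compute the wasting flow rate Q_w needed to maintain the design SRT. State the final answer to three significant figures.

With mixed-liquor wasting, θ_c = V/Q_w, so Q_w = V/θ_c = 94.50/5.15 = 18.35 m³/d.

Q_w ≈ 18.3 m³/d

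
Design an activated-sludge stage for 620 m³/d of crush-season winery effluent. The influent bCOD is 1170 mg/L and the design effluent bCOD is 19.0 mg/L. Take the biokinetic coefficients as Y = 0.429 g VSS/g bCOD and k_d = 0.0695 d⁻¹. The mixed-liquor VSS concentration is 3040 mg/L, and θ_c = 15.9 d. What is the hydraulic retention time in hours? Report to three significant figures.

Steady-state biomass mass balance: V·X·(1 + k_d·θ_c) = Y·Q·(S₀ − S)·θ_c, so V = 0.429 × 620 × (1170 − 19.0) × 15.9 / [3040 × (1 + 0.0695 × 15.9)] = 4.87×10^6 / 6399 = 760.7 m³.
HRT = V/Q = 760.7 m³ / 620 m³·d⁻¹ = 1.227 d × 24 = 29.44 h.

τ ≈ 29.4 h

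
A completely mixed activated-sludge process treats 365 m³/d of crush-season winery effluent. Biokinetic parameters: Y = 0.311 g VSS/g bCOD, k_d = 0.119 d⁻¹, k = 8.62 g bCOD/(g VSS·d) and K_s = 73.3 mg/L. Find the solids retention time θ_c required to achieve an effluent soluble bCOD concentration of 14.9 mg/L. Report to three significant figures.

Specific growth rate at S = 14.9 mg/L: μ = YkS/(K_s+S) = 0.311·8.62·14.9/(73.3+14.9) = 0.4529 d⁻¹.
θ_c = 1/(μ − k_d) = 1/(0.4529 − 0.119) = 1/0.3339 = 2.995 d.

θ_c ≈ 3.00 d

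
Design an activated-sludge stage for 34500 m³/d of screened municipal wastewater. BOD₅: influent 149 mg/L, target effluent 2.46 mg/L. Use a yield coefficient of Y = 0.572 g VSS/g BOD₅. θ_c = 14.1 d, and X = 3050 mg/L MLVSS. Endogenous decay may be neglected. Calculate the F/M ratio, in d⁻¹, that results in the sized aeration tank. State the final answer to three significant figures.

Biomass mass balance (decay neglected): V·X = Y·Q·(S₀ − S)·θ_c, so V = 0.572 × 34500 × (149 − 2.46) × 14.1 / 3050 = 13369 m³.
F/M = applied load / biomass = Q·S₀/(V·X) = 34500 × 149 / (13369 × 3050) = 0.1261 d⁻¹.

F/M ≈ 0.126 d⁻¹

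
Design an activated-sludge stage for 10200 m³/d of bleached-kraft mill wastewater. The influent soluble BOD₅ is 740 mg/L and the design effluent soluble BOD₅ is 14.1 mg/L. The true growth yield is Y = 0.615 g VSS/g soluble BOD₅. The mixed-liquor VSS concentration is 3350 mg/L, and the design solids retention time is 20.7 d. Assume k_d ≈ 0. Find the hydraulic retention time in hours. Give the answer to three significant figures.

With k_d = 0 the design equation reduces to V = Y Q (S₀−S) θ_c / X = 0.615 × 10200 × (740 − 14.1) × 20.7 / 3350 = 28137 m³.
HRT = V/Q = 28137 m³ / 10200 m³·d⁻¹ = 2.759 d × 24 = 66.20 h.

τ ≈ 66.2 h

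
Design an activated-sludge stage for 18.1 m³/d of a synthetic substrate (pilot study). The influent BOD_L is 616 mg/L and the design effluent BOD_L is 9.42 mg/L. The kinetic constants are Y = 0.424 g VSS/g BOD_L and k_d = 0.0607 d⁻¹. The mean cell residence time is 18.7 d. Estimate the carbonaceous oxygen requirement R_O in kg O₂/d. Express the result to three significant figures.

Correct the yield for decay: Y_obs = Y/(1 + k_d θ_c) = 0.424 / (1 + 0.0607 × 18.7) = 0.424 / 2.135 = 0.1986.
Mass of BOD_L removed per day: Q(S₀ − S) = 18.1 × 606.6 g/m³ = 10.98 kg/d.
P_X = Y_obs·Q·(S₀ − S) = 0.1986 × 10.98 = 2.180 kg VSS/d.
Carbonaceous O₂ demand = substrate oxidised − cell-mass equivalent = 10.98 − 1.42 × 2.180 = 7.883 kg O₂/d.

R_O ≈ 7.88 kg O₂/d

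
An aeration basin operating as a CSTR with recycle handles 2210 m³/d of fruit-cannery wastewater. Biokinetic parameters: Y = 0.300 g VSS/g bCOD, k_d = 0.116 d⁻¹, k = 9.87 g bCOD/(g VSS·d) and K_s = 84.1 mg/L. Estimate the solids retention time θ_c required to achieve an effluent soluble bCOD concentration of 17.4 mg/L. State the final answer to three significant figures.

Specific growth rate at S = 17.4 mg/L: μ = YkS/(K_s+S) = 0.300·9.87·17.4/(84.1+17.4) = 0.5076 d⁻¹.
Then 1/θ_c = μ − k_d = 0.5076 − 0.116 = 0.3916 d⁻¹, giving θ_c = 2.554 d.

θ_c ≈ 2.55 d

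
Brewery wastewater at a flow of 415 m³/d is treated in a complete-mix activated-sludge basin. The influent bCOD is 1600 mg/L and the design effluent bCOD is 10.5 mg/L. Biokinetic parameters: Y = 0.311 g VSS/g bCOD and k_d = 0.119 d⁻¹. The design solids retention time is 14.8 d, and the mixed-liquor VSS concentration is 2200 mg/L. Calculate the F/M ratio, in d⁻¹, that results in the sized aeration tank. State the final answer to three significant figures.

From the SRT design equation V = Y Q (S₀−S) θ_c / [X (1 + k_d θ_c)] = 0.311 × 415 × (1600 − 10.5) × 14.8 / [2200 × (1 + 0.119 × 14.8)] = 3.04×10^6 / 6075 = 499.8 m³.
F/M = applied load / biomass = Q·S₀/(V·X) = 415 × 1600 / (499.8 × 2200) = 0.6039 d⁻¹.

F/M ≈ 0.604 d⁻¹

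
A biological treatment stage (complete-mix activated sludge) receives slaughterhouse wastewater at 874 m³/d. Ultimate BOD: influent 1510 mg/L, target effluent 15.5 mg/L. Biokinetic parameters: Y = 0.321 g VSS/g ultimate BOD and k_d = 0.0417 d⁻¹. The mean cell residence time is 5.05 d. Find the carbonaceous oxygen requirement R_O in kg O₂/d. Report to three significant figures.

Correct the yield for decay: Y_obs = Y/(1 + k_d θ_c) = 0.321 / (1 + 0.0417 × 5.05) = 0.321 / 1.211 = 0.2652.
Mass of ultimate BOD removed per day: Q(S₀ − S) = 874 × 1494 g/m³ = 1306 kg/d.
Net sludge production P_X = 0.2652 × 1306 = 346.4 kg VSS/d.
R_O = Q·(S₀ − S) − 1.42·P_X = 1306 − 1.42 × 346.4 = 814.4 kg O₂/d.

R_O ≈ 814 kg O₂/d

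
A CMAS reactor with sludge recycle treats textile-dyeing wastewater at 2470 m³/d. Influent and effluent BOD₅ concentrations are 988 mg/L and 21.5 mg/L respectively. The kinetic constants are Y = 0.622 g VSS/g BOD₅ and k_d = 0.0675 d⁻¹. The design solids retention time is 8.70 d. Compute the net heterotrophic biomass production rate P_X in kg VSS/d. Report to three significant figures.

The observed yield is Y_obs = Y/(1 + k_d·θ_c) = 0.622 / (1 + 0.0675 × 8.70) = 0.622 / 1.587 = 0.3919 g VSS per g BOD₅ removed.
Q·(S₀ − S) = 2470 × (988 − 21.5) × 10⁻³ = 2387 kg/d removed.
So the net sludge growth is P_X = 0.3919 × 2387 = 935.5 kg VSS/d.

P_X ≈ 936 kg VSS/d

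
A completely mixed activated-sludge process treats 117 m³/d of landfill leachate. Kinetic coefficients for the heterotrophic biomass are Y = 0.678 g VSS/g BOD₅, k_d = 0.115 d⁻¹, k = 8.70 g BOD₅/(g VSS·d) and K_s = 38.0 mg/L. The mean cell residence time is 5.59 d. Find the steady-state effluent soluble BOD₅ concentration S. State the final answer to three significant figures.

For a completely mixed reactor with recycle the Lawrence–McCarty relation gives S = K_s·(1 + k_d·θ_c) / [θ_c·(Y·k − k_d) − 1] = 38.0 × (1 + 0.115 × 5.59) / [5.59 × (0.678 × 8.70 − 0.115) − 1] = 62.43 / 31.33 = 1.993 mg/L.

S ≈ 1.99 mg/L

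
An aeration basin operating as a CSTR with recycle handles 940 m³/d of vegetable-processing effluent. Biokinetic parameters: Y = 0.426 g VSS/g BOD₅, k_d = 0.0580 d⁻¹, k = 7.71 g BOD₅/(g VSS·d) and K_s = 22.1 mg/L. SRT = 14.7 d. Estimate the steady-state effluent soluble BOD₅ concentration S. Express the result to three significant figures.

S ≈ 0.882 mg/L

From the Monod/SRT balance for a CMAS, S = K_s·(1+k_d θ_c)/[θ_c·(Y k − k_d) − 1] = 22.1 × (1 + 0.0580 × 14.7) / [14.7 × (0.426 × 7.71 − 0.0580) − 1] = 40.94 / 46.43 = 0.8818 mg/L.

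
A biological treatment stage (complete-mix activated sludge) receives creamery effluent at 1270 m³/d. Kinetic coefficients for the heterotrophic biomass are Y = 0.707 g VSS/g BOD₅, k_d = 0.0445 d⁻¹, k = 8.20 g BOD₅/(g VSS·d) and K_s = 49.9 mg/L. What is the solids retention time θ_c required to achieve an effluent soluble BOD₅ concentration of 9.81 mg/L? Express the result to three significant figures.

θ_c ≈ 1.10 d

At the target effluent, Y k S/(K_s+S) = 0.707×8.20×9.81/59.71 = 0.9525 d⁻¹.
θ_c = 1/(μ − k_d) = 1/(0.9525 − 0.0445) = 1/0.9080 = 1.101 d.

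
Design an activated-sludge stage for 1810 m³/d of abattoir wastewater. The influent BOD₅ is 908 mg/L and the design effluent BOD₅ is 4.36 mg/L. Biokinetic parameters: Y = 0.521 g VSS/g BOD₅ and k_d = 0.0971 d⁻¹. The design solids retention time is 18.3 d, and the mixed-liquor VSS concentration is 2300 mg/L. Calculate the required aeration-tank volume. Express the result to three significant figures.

V ≈ 2440 m³

From the SRT design equation V = Y Q (S₀−S) θ_c / [X (1 + k_d θ_c)] = 0.521 × 1810 × (908 − 4.36) × 18.3 / [2300 × (1 + 0.0971 × 18.3)] = 1.56×10^7 / 6387 = 2442 m³.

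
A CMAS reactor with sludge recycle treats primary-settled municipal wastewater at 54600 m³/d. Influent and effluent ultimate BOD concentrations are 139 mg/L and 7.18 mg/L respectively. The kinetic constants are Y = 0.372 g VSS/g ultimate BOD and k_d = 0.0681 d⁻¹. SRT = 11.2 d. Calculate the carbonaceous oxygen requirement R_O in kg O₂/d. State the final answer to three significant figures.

Y_obs = Y / (1 + k_d θ_c) = 0.372 / (1 + 0.0681 × 11.2) = 0.372 / 1.763 = 0.2110.
ΔS = 139 − 7.18 = 131.8 mg/L, so the substrate removal rate is 54600 × 131.8/1000 = 7197 kg ultimate BOD/d.
P_X = Y_obs·Q·(S₀ − S) = 0.2110 × 7197 = 1519 kg VSS/d.
R_O = Q·ΔS − 1.42 P_X = 7197 − 2157 = 5041 kg O₂/d.

R_O ≈ 5040 kg O₂/d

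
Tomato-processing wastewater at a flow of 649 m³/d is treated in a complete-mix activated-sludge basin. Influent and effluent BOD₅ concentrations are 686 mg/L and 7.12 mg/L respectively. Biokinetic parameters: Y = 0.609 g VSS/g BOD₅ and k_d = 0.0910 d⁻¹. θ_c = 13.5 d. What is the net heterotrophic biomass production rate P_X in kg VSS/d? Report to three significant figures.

P_X ≈ 120 kg VSS/d

The observed yield is Y_obs = Y/(1 + k_d·θ_c) = 0.609 / (1 + 0.0910 × 13.5) = 0.609 / 2.228 = 0.2733 g VSS per g BOD₅ removed.
Mass of BOD₅ removed per day: Q(S₀ − S) = 649 × 678.9 g/m³ = 440.6 kg/d.
So the net sludge growth is P_X = 0.2733 × 440.6 = 120.4 kg VSS/d.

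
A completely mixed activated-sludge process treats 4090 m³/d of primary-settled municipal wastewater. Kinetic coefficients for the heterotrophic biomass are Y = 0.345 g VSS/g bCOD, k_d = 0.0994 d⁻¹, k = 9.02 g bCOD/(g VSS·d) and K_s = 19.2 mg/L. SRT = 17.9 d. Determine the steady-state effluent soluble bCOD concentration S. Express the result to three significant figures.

From the Monod/SRT balance for a CMAS, S = K_s·(1+k_d θ_c)/[θ_c·(Y k − k_d) − 1] = 19.2 × (1 + 0.0994 × 17.9) / [17.9 × (0.345 × 9.02 − 0.0994) − 1] = 53.36 / 52.92 = 1.008 mg/L.

S ≈ 1.01 mg/L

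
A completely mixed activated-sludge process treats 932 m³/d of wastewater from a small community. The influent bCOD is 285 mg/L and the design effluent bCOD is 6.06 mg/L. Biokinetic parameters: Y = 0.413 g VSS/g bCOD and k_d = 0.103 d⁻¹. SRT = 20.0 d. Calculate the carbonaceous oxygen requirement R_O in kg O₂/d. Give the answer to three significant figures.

Correct the yield for decay: Y_obs = Y/(1 + k_d θ_c) = 0.413 / (1 + 0.103 × 20.0) = 0.413 / 3.060 = 0.1350.
ΔS = 285 − 6.06 = 278.9 mg/L, so the substrate removal rate is 932 × 278.9/1000 = 260.0 kg bCOD/d.
Net sludge production P_X = 0.1350 × 260.0 = 35.09 kg VSS/d.
Carbonaceous O₂ demand = substrate oxidised − cell-mass equivalent = 260.0 − 1.42 × 35.09 = 210.1 kg O₂/d.

R_O ≈ 210 kg O₂/d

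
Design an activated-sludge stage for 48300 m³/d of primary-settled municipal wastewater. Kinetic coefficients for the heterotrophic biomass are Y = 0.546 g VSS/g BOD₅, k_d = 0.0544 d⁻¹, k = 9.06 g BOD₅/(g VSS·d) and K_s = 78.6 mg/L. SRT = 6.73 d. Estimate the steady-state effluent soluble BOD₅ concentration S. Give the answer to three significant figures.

From the Monod/SRT balance for a CMAS, S = K_s·(1+k_d θ_c)/[θ_c·(Y k − k_d) − 1] = 78.6 × (1 + 0.0544 × 6.73) / [6.73 × (0.546 × 9.06 − 0.0544) − 1] = 107.4 / 31.93 = 3.363 mg/L.

S ≈ 3.36 mg/L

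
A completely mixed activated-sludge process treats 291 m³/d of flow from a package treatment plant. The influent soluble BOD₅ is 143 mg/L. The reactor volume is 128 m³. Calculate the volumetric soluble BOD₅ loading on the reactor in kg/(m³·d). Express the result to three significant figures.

L_v ≈ 0.325 kg soluble BOD₅/(m³·d)

L_v = Q S₀ / V = 291 × 143 × 10⁻³ / 128.0 = 0.3251 kg/(m³·d).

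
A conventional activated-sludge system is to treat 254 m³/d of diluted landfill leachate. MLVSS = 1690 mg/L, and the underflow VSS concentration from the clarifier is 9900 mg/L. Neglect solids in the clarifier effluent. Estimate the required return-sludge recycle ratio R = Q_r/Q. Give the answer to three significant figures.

R ≈ 0.206

R = Q_r/Q = X/(X_r − X) = 1690 / (9900 − 1690) = 0.2058.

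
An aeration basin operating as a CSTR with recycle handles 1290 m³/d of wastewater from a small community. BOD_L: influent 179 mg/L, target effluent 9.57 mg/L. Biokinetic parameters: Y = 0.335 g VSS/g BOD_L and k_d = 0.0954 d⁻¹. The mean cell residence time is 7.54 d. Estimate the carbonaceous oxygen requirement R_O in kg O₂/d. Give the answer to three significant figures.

Observed yield with endogenous decay: Y_obs = Y / (1 + k_d·θ_c) = 0.335 / (1 + 0.0954 × 7.54) = 0.335 / 1.719 = 0.1948 g VSS/g BOD_L.
Q·(S₀ − S) = 1290 × (179 − 9.57) × 10⁻³ = 218.6 kg/d removed.
P_X = Y_obs·Q·(S₀ − S) = 0.1948 × 218.6 = 42.59 kg VSS/d.
R_O = Q·(S₀ − S) − 1.42·P_X = 218.6 − 1.42 × 42.59 = 158.1 kg O₂/d.

R_O ≈ 158 kg O₂/d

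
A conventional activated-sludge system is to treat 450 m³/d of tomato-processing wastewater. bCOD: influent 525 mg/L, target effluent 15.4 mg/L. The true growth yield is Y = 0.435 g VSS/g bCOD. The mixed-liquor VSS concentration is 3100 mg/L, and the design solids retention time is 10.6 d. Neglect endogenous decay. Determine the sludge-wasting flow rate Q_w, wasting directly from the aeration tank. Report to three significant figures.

Q_w ≈ 32.2 m³/d

Biomass mass balance (decay neglected): V·X = Y·Q·(S₀ − S)·θ_c, so V = 0.435 × 450 × (525 − 15.4) × 10.6 / 3100 = 341.1 m³.
With mixed-liquor wasting, θ_c = V/Q_w, so Q_w = V/θ_c = 341.1/10.6 = 32.18 m³/d.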